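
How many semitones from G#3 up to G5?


Absolute semitone position = octave×12 + chromatic position
G#3: 3×12 + 8 = 44
G5: 5×12 + 7 = 67
Difference = 67 - 44 = 23
= 23 semitones


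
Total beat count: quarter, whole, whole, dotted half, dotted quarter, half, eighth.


Reasoning:
Beat values:
  quarter = 1 beat
  whole = 4 beats
  whole = 4 beats
  dotted half = 3 beats
  dotted quarter = 1.5 beats
  half = 2 beats
  eighth = 0.5 beats
Sum = 1 + 4 + 4 + 3 + 1.5 + 2 + 0.5
= 16 beats


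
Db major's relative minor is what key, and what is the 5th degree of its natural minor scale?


Solution.
The relative minor shares the major's key signature and starts on its 6th degree
6th degree = a major 6th above the tonic; a major 6th above Db is Bb
→ relative minor of Db major is Bb minor
Bb natural minor scale: Bb C Db Eb F Gb Ab
= Bb minor; 5th degree = F


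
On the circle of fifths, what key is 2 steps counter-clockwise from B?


Working:
Each counter-clockwise step moves down a perfect 5th (= up a perfect 4th)
From B: B → E → A
= A


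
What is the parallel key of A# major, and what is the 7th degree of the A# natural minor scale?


Working:
Parallel keys share the same tonic but differ in mode
A# major → parallel is A# minor
A# natural minor scale: A# B# C# D# E# F# G#
= A# minor; 7th degree = G#


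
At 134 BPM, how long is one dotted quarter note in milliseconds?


Working:
One quarter-note beat = 60000 / BPM = 60000 / 134 ms
Dotted quarter note = 3/2 × quarter note
Duration = 3/2 × 60000 / 134 = 90000 / 134
= 671.6 ms


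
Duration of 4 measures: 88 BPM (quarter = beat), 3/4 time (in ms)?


Quarter-note beat duration = 60000 / 88 ms
Beats per measure (3/4) = 3
One measure = 3 × 60000 / 88 = 180000 / 88 ms
4 measures = 4 × 180000 / 88 = 720000 / 88
= 8181.8 ms


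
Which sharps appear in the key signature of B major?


Working:
Sharp major keys follow the circle of fifths: C(0), G(1), D(2), A(3), E(4), B(5), F#(6), C#(7)
B major has 5 sharps
Order of sharps: F# C# G# D# A# E# B# → first 5: F#, C#, G#, D#, A#
= F#, C#, G#, D#, A#


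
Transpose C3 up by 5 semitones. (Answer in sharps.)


Let's work it out.
C3: chromatic position 0 in octave 3 → absolute = 3×12 + 0 = 36
Transpose up 5: 36 + 5 = 41
41 = 3×12 + 5 → F in octave 3
Result = F3


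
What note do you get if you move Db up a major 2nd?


Let's work it out.
major 2nd: 2 letter names, 2 semitones
Letter: D + 1 → E
Pitch: Db + 2 semitones, spelled as an E → Eb
= Eb


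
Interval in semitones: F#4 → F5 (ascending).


Step by step:
Absolute semitone position = octave×12 + chromatic position
F#4: 4×12 + 6 = 54
F5: 5×12 + 5 = 65
Difference = 65 - 54 = 11
= 11 semitones


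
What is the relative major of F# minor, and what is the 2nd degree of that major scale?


The relative major shares the key signature and is a minor 3rd above the minor tonic
A minor 3rd above F# is A
→ relative major of F# minor is A major
A major scale: A B C# D E F# G#
= A major; 2nd degree = B


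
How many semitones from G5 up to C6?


Solution.
Absolute semitone position = octave×12 + chromatic position
G5: 5×12 + 7 = 67
C6: 6×12 + 0 = 72
Difference = 72 - 67 = 5
= 5 semitones


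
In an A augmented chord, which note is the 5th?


Let's work it out.
Augmented triad = root + major 3rd (4 semitones) + augmented 5th (8 semitones)
A triad on A stacks thirds, so the chord tones use letter names A-C-E
Root: A
Major 3rd above A: C#
Augmented 5th above A: E#
The 5th = E#


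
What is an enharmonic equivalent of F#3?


Enharmonic notes sound the same pitch but are spelled with different letter names
F# and Gb name the same pitch class
= Gb3


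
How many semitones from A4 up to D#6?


Solution.
Absolute semitone position = octave×12 + chromatic position
A4: 4×12 + 9 = 57
D#6: 6×12 + 3 = 75
Difference = 75 - 57 = 18
= 18 semitones


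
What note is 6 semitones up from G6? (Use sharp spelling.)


Solution.
G6: chromatic position 7 in octave 6 → absolute = 6×12 + 7 = 79
Transpose up 6: 79 + 6 = 85
85 = 7×12 + 1 → C# in octave 7
Result = C#7


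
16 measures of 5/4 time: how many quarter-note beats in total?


Time signature 5/4: the bottom number 4 means the quarter note gets one count
The top number 5 means 5 quarter-note beats per measure
Total = 5 × 16 measures
= 80 quarter-note beats


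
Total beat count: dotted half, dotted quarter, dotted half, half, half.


Step by step:
Beat values:
  dotted half = 3 beats
  dotted quarter = 1.5 beats
  dotted half = 3 beats
  half = 2 beats
  half = 2 beats
Sum = 3 + 1.5 + 3 + 2 + 2
= 11.5 beats


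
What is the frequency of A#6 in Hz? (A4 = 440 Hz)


Working:
f = 440 × 2^(n/12) where n = semitones from A4
A#6: 25 semitones from A4
f = 440 × 2^(25/12)
f = 1864.66 Hz


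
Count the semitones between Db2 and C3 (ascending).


Solution.
Absolute semitone position = octave×12 + chromatic position
Db2: 2×12 + 1 = 25
C3: 3×12 + 0 = 36
Difference = 36 - 25 = 11
= 11 semitones


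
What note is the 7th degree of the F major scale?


Major scale pattern: W-W-H-W-W-W-H (2-2-1-2-2-2-1 semitones)
Starting from F:
  F + 2 semitones → G
  G + 2 semitones → A
  A + 1 semitone → Bb
  Bb + 2 semitones → C
  C + 2 semitones → D
  D + 2 semitones → E
  E + 1 semitone → F
Scale: F G A Bb C D E
Degree 7 = E


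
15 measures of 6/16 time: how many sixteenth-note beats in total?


Solution.
Time signature 6/16: the bottom number 16 means the sixteenth note gets one count
The top number 6 means 6 sixteenth-note beats per measure
Total = 6 × 15 measures
= 90 sixteenth-note beats


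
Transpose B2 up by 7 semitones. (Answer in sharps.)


Reasoning:
B2: chromatic position 11 in octave 2 → absolute = 2×12 + 11 = 35
Transpose up 7: 35 + 7 = 42
42 = 3×12 + 6 → F# in octave 3
Result = F#3


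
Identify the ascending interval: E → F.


Letter names: E → F spans 2 letter names → a 2nd
Semitones: E → F = 1 half-step
A 2nd of 1 semitone is a minor 2nd
= minor 2nd


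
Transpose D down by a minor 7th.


Working:
minor 7th: 7 letter names, 10 semitones
Letter: D - 6 → E
Pitch: D - 10 semitones, spelled as an E → E
= E


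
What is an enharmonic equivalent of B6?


Step by step:
Enharmonic notes sound the same pitch but are spelled with different letter names
B and A## name the same pitch class
= A##6


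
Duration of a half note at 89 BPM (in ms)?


One quarter-note beat = 60000 / BPM = 60000 / 89 ms
Half note = 2 × quarter note
Duration = 2 × 60000 / 89 = 120000 / 89
= 1348.3 ms


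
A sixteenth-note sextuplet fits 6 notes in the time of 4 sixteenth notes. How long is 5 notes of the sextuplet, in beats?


Step by step:
Sextuplet: 6 notes occupy the space of 4 sixteenth notes
Space = 4 × 1/4 = 1 beat
Each sextuplet note = 1 / 6 = 1/6 beats
5 notes = 5 × 1/6 = 5/6
= 5/6 beats


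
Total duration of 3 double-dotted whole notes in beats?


Reasoning:
Base whole note = 4 beats
Dot 1 adds half the previous value: +2
Dot 2 adds half the previous value: +1
One double-dotted whole = 4 + 2 + 1 = 7
3 of them = 3 × 7 = 21
= 21 beats


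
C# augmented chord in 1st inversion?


Solution.
Root position: C# E# G##
1st inversion: move root up an octave
Bass note: E#
Notes (bottom to top) = E# G## C#


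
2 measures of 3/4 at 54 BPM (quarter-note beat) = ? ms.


Step by step:
Quarter-note beat duration = 60000 / 54 ms
Beats per measure (3/4) = 3
One measure = 3 × 60000 / 54 = 180000 / 54 ms
2 measures = 2 × 180000 / 54 = 360000 / 54
= 6666.7 ms


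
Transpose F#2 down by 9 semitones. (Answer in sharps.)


Let's work it out.
F#2: chromatic position 6 in octave 2 → absolute = 2×12 + 6 = 30
Transpose down 9: 30 - 9 = 21
21 = 1×12 + 9 → A in octave 1
Result = A1


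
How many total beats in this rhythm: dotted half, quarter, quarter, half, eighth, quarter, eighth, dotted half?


Working:
Beat values:
  dotted half = 3 beats
  quarter = 1 beat
  quarter = 1 beat
  half = 2 beats
  eighth = 0.5 beats
  quarter = 1 beat
  eighth = 0.5 beats
  dotted half = 3 beats
Sum = 3 + 1 + 1 + 2 + 0.5 + 1 + 0.5 + 3
= 12 beats


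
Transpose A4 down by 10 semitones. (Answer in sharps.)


A4: chromatic position 9 in octave 4 → absolute = 4×12 + 9 = 57
Transpose down 10: 57 - 10 = 47
47 = 3×12 + 11 → B in octave 3
Result = B3


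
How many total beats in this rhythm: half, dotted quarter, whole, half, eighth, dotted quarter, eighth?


Beat values:
  half = 2 beats
  dotted quarter = 1.5 beats
  whole = 4 beats
  half = 2 beats
  eighth = 0.5 beats
  dotted quarter = 1.5 beats
  eighth = 0.5 beats
Sum = 2 + 1.5 + 4 + 2 + 0.5 + 1.5 + 0.5
= 12 beats


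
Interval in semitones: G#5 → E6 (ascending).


Step by step:
Absolute semitone position = octave×12 + chromatic position
G#5: 5×12 + 8 = 68
E6: 6×12 + 4 = 76
Difference = 76 - 68 = 8
= 8 semitones


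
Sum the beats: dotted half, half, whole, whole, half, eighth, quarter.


Working:
Beat values:
  dotted half = 3 beats
  half = 2 beats
  whole = 4 beats
  whole = 4 beats
  half = 2 beats
  eighth = 0.5 beats
  quarter = 1 beat
Sum = 3 + 2 + 4 + 4 + 2 + 0.5 + 1
= 16.5 beats


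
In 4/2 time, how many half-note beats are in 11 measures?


Reasoning:
Time signature 4/2: the bottom number 2 means the half note gets one count
The top number 4 means 4 half-note beats per measure
Total = 4 × 11 measures
= 44 half-note beats


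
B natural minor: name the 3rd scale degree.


Natural minor scale pattern: W-H-W-W-H-W-W (2-1-2-2-1-2-2 semitones)
Starting from B:
  B + 2 semitones → C#
  C# + 1 semitone → D
  D + 2 semitones → E
  E + 2 semitones → F#
  F# + 1 semitone → G
  G + 2 semitones → A
  A + 2 semitones → B
Scale: B C# D E F# G A
Degree 3 = D


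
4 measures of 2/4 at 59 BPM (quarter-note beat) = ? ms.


Let's work it out.
Quarter-note beat duration = 60000 / 59 ms
Beats per measure (2/4) = 2
One measure = 2 × 60000 / 59 = 120000 / 59 ms
4 measures = 4 × 120000 / 59 = 480000 / 59
= 8135.6 ms


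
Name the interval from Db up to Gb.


Step by step:
Letter names: D → G spans 4 letter names → a 4th
Semitones: Db → Gb = 5 half-steps
A 4th of 5 semitones is a perfect 4th
= perfect 4th


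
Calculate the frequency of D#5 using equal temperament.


Step by step:
f = 440 × 2^(n/12) where n = semitones from A4
D#5: 6 semitones from A4
f = 440 × 2^(6/12)
f = 622.25 Hz


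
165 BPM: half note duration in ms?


One quarter-note beat = 60000 / BPM = 60000 / 165 ms
Half note = 2 × quarter note
Duration = 2 × 60000 / 165 = 120000 / 165
= 727.3 ms


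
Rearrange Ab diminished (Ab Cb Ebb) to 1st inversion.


Reasoning:
Root position: Ab Cb Ebb
1st inversion: move root up an octave
Bass note: Cb
Notes (bottom to top) = Cb Ebb Ab


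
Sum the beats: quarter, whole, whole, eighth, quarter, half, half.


Step by step:
Beat values:
  quarter = 1 beat
  whole = 4 beats
  whole = 4 beats
  eighth = 0.5 beats
  quarter = 1 beat
  half = 2 beats
  half = 2 beats
Sum = 1 + 4 + 4 + 0.5 + 1 + 2 + 2
= 14.5 beats


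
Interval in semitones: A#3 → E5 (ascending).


Step by step:
Absolute semitone position = octave×12 + chromatic position
A#3: 3×12 + 10 = 46
E5: 5×12 + 4 = 64
Difference = 64 - 46 = 18
= 18 semitones


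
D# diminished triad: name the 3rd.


Working:
Diminished triad = root + minor 3rd (3 semitones) + diminished 5th (6 semitones)
A triad on D# stacks thirds, so the chord tones use letter names D-F-A
Root: D#
Minor 3rd above D#: F#
Diminished 5th above D#: A
The 3rd = F#


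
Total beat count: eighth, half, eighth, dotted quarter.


Step by step:
Beat values:
  eighth = 0.5 beats
  half = 2 beats
  eighth = 0.5 beats
  dotted quarter = 1.5 beats
Sum = 0.5 + 2 + 0.5 + 1.5
= 4.5 beats


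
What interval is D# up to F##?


Step by step:
Letter names: D → F spans 3 letter names → a 3rd
Semitones: D# → F## = 4 half-steps
A 3rd of 4 semitones is a major 3rd
= major 3rd


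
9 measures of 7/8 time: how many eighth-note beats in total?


Let's work it out.
Time signature 7/8: the bottom number 8 means the eighth note gets one count
The top number 7 means 7 eighth-note beats per measure
Total = 7 × 9 measures
= 63 eighth-note beats


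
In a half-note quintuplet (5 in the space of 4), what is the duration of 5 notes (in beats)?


Working:
Quintuplet: 5 notes occupy the space of 4 half notes
Space = 4 × 2 = 8 beats
Each quintuplet note = 8 / 5 = 8/5 beats
5 notes = 5 × 8/5 = 8
= 8 beats


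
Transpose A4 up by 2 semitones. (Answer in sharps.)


Solution.
A4: chromatic position 9 in octave 4 → absolute = 4×12 + 9 = 57
Transpose up 2: 57 + 2 = 59
59 = 4×12 + 11 → B in octave 4
Result = B4


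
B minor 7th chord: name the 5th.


Step by step:
Minor 7th chord = root + minor 3rd + perfect 5th + minor 7th
Seventh chords stack in thirds, so the letter names are B-D-F-A
Root: B
Minor 3rd above B: D
Perfect 5th above B: F#
Minor 7th above B: A
The 5th = F#


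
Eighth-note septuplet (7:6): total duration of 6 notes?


Solution.
Septuplet: 7 notes occupy the space of 6 eighth notes
Space = 6 × 1/2 = 3 beats
Each septuplet note = 3 / 7 = 3/7 beats
6 notes = 6 × 3/7 = 18/7
= 18/7 beats


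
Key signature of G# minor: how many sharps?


Sharp minor keys follow the circle of fifths: A(0), E(1), B(2), F#(3), C#(4), G#(5), D#(6), A#(7)
G# minor has 5 sharps
Order of sharps: F# C# G# D# A# E# B# → first 5: F#, C#, G#, D#, A#
= 5 sharps


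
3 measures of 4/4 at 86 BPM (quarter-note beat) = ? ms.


Step by step:
Quarter-note beat duration = 60000 / 86 ms
Beats per measure (4/4) = 4
One measure = 4 × 60000 / 86 = 240000 / 86 ms
3 measures = 3 × 240000 / 86 = 720000 / 86
= 8372.1 ms


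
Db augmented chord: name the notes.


Step by step:
Augmented triad = root + major 3rd (4 semitones) + augmented 5th (8 semitones)
A triad on Db stacks thirds, so the chord tones use letter names D-F-A
Root: Db
Major 3rd above Db: F
Augmented 5th above Db: A
Chord = Db F A


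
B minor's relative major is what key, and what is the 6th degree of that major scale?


The relative major shares the key signature and is a minor 3rd above the minor tonic
A minor 3rd above B is D
→ relative major of B minor is D major
D major scale: D E F# G A B C#
= D major; 6th degree = B


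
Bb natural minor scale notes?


Working:
Natural minor scale pattern: W-H-W-W-H-W-W (2-1-2-2-1-2-2 semitones)
Starting from Bb:
  Bb + 2 semitones → C
  C + 1 semitone → Db
  Db + 2 semitones → Eb
  Eb + 2 semitones → F
  F + 1 semitone → Gb
  Gb + 2 semitones → Ab
  Ab + 2 semitones → Bb
Scale = Bb C Db Eb F Gb Ab


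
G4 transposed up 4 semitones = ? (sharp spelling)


G4: chromatic position 7 in octave 4 → absolute = 4×12 + 7 = 55
Transpose up 4: 55 + 4 = 59
59 = 4×12 + 11 → B in octave 4
Result = B4


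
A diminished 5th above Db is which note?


A 5th spans 5 letter names, so from D we land on A
A diminished 5th = 6 semitones above Db
Spell A at that pitch: Abb
= Abb


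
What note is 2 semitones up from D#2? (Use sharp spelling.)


Reasoning:
D#2: chromatic position 3 in octave 2 → absolute = 2×12 + 3 = 27
Transpose up 2: 27 + 2 = 29
29 = 2×12 + 5 → F in octave 2
Result = F2


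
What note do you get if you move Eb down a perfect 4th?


Step by step:
perfect 4th: 4 letter names, 5 semitones
Letter: E - 3 → B
Pitch: Eb - 5 semitones, spelled as a B → Bb
= Bb


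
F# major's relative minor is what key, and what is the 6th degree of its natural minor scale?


Working:
The relative minor shares the major's key signature and starts on its 6th degree
6th degree = a major 6th above the tonic; a major 6th above F# is D#
→ relative minor of F# major is D# minor
D# natural minor scale: D# E# F# G# A# B C#
= D# minor; 6th degree = B


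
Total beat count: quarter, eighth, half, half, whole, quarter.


Beat values:
  quarter = 1 beat
  eighth = 0.5 beats
  half = 2 beats
  half = 2 beats
  whole = 4 beats
  quarter = 1 beat
Sum = 1 + 0.5 + 2 + 2 + 4 + 1
= 10.5 beats


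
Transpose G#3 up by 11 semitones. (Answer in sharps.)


Reasoning:
G#3: chromatic position 8 in octave 3 → absolute = 3×12 + 8 = 44
Transpose up 11: 44 + 11 = 55
55 = 4×12 + 7 → G in octave 4
Result = G4


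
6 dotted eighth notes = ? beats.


Reasoning:
Base eighth note = 1/2 beats
Dot 1 adds half the previous value: +1/4
One dotted eighth = 1/2 + 1/4 = 3/4
6 of them = 6 × 3/4 = 9/2
= 9/2 beats


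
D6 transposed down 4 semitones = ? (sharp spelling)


D6: chromatic position 2 in octave 6 → absolute = 6×12 + 2 = 74
Transpose down 4: 74 - 4 = 70
70 = 5×12 + 10 → A# in octave 5
Result = A#5


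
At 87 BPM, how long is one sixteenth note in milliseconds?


Solution.
One quarter-note beat = 60000 / BPM = 60000 / 87 ms
Sixteenth note = 1/4 × quarter note
Duration = 1/4 × 60000 / 87 = 15000 / 87
= 172.4 ms


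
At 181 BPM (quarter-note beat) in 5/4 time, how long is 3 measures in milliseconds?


Quarter-note beat duration = 60000 / 181 ms
Beats per measure (5/4) = 5
One measure = 5 × 60000 / 181 = 300000 / 181 ms
3 measures = 3 × 300000 / 181 = 900000 / 181
= 4972.4 ms


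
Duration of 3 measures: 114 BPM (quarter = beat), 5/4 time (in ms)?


Step by step:
Quarter-note beat duration = 60000 / 114 ms
Beats per measure (5/4) = 5
One measure = 5 × 60000 / 114 = 300000 / 114 ms
3 measures = 3 × 300000 / 114 = 900000 / 114
= 7894.7 ms


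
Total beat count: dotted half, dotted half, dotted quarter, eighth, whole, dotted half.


Solution.
Beat values:
  dotted half = 3 beats
  dotted half = 3 beats
  dotted quarter = 1.5 beats
  eighth = 0.5 beats
  whole = 4 beats
  dotted half = 3 beats
Sum = 3 + 3 + 1.5 + 0.5 + 4 + 3
= 15 beats


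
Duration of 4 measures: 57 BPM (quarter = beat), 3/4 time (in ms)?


Let's work it out.
Quarter-note beat duration = 60000 / 57 ms
Beats per measure (3/4) = 3
One measure = 3 × 60000 / 57 = 180000 / 57 ms
4 measures = 4 × 180000 / 57 = 720000 / 57
= 12631.6 ms


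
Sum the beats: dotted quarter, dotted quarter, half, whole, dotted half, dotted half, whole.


Beat values:
  dotted quarter = 1.5 beats
  dotted quarter = 1.5 beats
  half = 2 beats
  whole = 4 beats
  dotted half = 3 beats
  dotted half = 3 beats
  whole = 4 beats
Sum = 1.5 + 1.5 + 2 + 4 + 3 + 3 + 4
= 19 beats


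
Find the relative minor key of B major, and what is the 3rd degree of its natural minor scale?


Reasoning:
The relative minor shares the major's key signature and starts on its 6th degree
6th degree = a major 6th above the tonic; a major 6th above B is G#
→ relative minor of B major is G# minor
G# natural minor scale: G# A# B C# D# E F#
= G# minor; 3rd degree = B


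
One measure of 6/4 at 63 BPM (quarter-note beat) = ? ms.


Working:
Quarter-note beat duration = 60000 / 63 ms
Beats per measure (6/4) = 6
One measure = 6 × 60000 / 63 = 360000 / 63 ms
= 5714.3 ms


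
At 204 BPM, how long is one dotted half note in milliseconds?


Working:
One quarter-note beat = 60000 / BPM = 60000 / 204 ms
Dotted half note = 3 × quarter note
Duration = 3 × 60000 / 204 = 180000 / 204
= 882.4 ms


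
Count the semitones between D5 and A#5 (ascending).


Absolute semitone position = octave×12 + chromatic position
D5: 5×12 + 2 = 62
A#5: 5×12 + 10 = 70
Difference = 70 - 62 = 8
= 8 semitones


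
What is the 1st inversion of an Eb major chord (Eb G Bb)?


Root position: Eb G Bb
1st inversion: move root up an octave
Bass note: G
Notes (bottom to top) = G Bb Eb


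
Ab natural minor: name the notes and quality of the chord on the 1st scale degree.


Step by step:
Ab natural minor scale: Ab Bb Cb Db Eb Fb Gb
Diatonic triad on degree 1 stacks scale notes 1, 3, 5: Ab Cb Eb
Ab→Cb = 3 semitones; Ab→Eb = 7 semitones → minor triad
= Ab Cb Eb (minor)


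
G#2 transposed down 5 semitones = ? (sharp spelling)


Working:
G#2: chromatic position 8 in octave 2 → absolute = 2×12 + 8 = 32
Transpose down 5: 32 - 5 = 27
27 = 2×12 + 3 → D# in octave 2
Result = D#2


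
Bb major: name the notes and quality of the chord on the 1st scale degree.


Bb major scale: Bb C D Eb F G A
Diatonic triad on degree 1 stacks scale notes 1, 3, 5: Bb D F
Bb→D = 4 semitones; Bb→F = 7 semitones → major triad
= Bb D F (major)


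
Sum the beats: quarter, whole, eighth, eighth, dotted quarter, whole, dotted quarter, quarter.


Step by step:
Beat values:
  quarter = 1 beat
  whole = 4 beats
  eighth = 0.5 beats
  eighth = 0.5 beats
  dotted quarter = 1.5 beats
  whole = 4 beats
  dotted quarter = 1.5 beats
  quarter = 1 beat
Sum = 1 + 4 + 0.5 + 0.5 + 1.5 + 4 + 1.5 + 1
= 14 beats


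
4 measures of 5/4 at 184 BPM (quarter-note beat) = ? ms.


Solution.
Quarter-note beat duration = 60000 / 184 ms
Beats per measure (5/4) = 5
One measure = 5 × 60000 / 184 = 300000 / 184 ms
4 measures = 4 × 300000 / 184 = 1200000 / 184
= 6521.7 ms


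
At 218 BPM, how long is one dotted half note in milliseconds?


Let's work it out.
One quarter-note beat = 60000 / BPM = 60000 / 218 ms
Dotted half note = 3 × quarter note
Duration = 3 × 60000 / 218 = 180000 / 218
= 825.7 ms


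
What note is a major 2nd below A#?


Working:
A 2nd spans 2 letter names, so from A we land on G
A major 2nd = 2 semitones below A#
Spell G at that pitch: G#
= G#


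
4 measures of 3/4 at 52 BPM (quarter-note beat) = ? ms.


Quarter-note beat duration = 60000 / 52 ms
Beats per measure (3/4) = 3
One measure = 3 × 60000 / 52 = 180000 / 52 ms
4 measures = 4 × 180000 / 52 = 720000 / 52
= 13846.2 ms


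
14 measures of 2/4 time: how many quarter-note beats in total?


Working:
Time signature 2/4: the bottom number 4 means the quarter note gets one count
The top number 2 means 2 quarter-note beats per measure
Total = 2 × 14 measures
= 28 quarter-note beats


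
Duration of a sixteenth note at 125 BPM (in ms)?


Reasoning:
One quarter-note beat = 60000 / BPM = 60000 / 125 ms
Sixteenth note = 1/4 × quarter note
Duration = 1/4 × 60000 / 125 = 15000 / 125
= 120.0 ms


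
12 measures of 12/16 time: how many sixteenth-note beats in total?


Solution.
Time signature 12/16: the bottom number 16 means the sixteenth note gets one count
The top number 12 means 12 sixteenth-note beats per measure
Total = 12 × 12 measures
= 144 sixteenth-note beats


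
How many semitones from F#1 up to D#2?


Step by step:
Absolute semitone position = octave×12 + chromatic position
F#1: 1×12 + 6 = 18
D#2: 2×12 + 3 = 27
Difference = 27 - 18 = 9
= 9 semitones


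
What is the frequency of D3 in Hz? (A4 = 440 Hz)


Step by step:
f = 440 × 2^(n/12) where n = semitones from A4
D3: -19 semitones from A4
f = 440 × 2^(-19/12)
f = 146.83 Hz


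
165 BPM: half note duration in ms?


Let's work it out.
One quarter-note beat = 60000 / BPM = 60000 / 165 ms
Half note = 2 × quarter note
Duration = 2 × 60000 / 165 = 120000 / 165
= 727.3 ms


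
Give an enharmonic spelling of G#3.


Step by step:
Enharmonic notes sound the same pitch but are spelled with different letter names
G# and Ab name the same pitch class
= Ab3


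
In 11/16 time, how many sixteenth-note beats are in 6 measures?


Step by step:
Time signature 11/16: the bottom number 16 means the sixteenth note gets one count
The top number 11 means 11 sixteenth-note beats per measure
Total = 11 × 6 measures
= 66 sixteenth-note beats


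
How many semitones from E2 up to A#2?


Absolute semitone position = octave×12 + chromatic position
E2: 2×12 + 4 = 28
A#2: 2×12 + 10 = 34
Difference = 34 - 28 = 6
= 6 semitones


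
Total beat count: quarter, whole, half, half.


Beat values:
  quarter = 1 beat
  whole = 4 beats
  half = 2 beats
  half = 2 beats
Sum = 1 + 4 + 2 + 2
= 9 beats


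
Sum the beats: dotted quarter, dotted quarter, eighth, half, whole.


Reasoning:
Beat values:
  dotted quarter = 1.5 beats
  dotted quarter = 1.5 beats
  eighth = 0.5 beats
  half = 2 beats
  whole = 4 beats
Sum = 1.5 + 1.5 + 0.5 + 2 + 4
= 9.5 beats


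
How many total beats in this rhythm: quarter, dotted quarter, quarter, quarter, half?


Reasoning:
Beat values:
  quarter = 1 beat
  dotted quarter = 1.5 beats
  quarter = 1 beat
  quarter = 1 beat
  half = 2 beats
Sum = 1 + 1.5 + 1 + 1 + 2
= 6.5 beats


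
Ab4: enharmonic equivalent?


Reasoning:
Enharmonic notes sound the same pitch but are spelled with different letter names
Ab and G# name the same pitch class
= G#4


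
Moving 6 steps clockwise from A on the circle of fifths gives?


Solution.
Each clockwise step on the circle of fifths moves up a perfect 5th
From A: A → E → B → F#/Gb → Db → Ab → Eb
= Eb


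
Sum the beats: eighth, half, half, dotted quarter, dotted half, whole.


Let's work it out.
Beat values:
  eighth = 0.5 beats
  half = 2 beats
  half = 2 beats
  dotted quarter = 1.5 beats
  dotted half = 3 beats
  whole = 4 beats
Sum = 0.5 + 2 + 2 + 1.5 + 3 + 4
= 13 beats


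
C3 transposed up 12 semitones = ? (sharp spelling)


Reasoning:
C3: chromatic position 0 in octave 3 → absolute = 3×12 + 0 = 36
Transpose up 12: 36 + 12 = 48
48 = 4×12 + 0 → C in octave 4
Result = C4


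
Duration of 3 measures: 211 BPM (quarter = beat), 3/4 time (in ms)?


Reasoning:
Quarter-note beat duration = 60000 / 211 ms
Beats per measure (3/4) = 3
One measure = 3 × 60000 / 211 = 180000 / 211 ms
3 measures = 3 × 180000 / 211 = 540000 / 211
= 2559.2 ms


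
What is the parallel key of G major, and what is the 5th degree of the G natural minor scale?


Parallel keys share the same tonic but differ in mode
G major → parallel is G minor
G natural minor scale: G A Bb C D Eb F
= G minor; 5th degree = D


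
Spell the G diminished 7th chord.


Reasoning:
Diminished 7th chord = root + minor 3rd + diminished 5th + diminished 7th
Seventh chords stack in thirds, so the letter names are G-B-D-F
Root: G
Minor 3rd above G: Bb
Diminished 5th above G: Db
Diminished 7th above G: Fb
Chord = G Bb Db Fb


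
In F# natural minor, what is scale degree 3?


Reasoning:
Natural minor scale pattern: W-H-W-W-H-W-W (2-1-2-2-1-2-2 semitones)
Starting from F#:
  F# + 2 semitones → G#
  G# + 1 semitone → A
  A + 2 semitones → B
  B + 2 semitones → C#
  C# + 1 semitone → D
  D + 2 semitones → E
  E + 2 semitones → F#
Scale: F# G# A B C# D E
Degree 3 = A


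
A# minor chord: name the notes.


Let's work it out.
Minor triad = root + minor 3rd (3 semitones) + perfect 5th (7 semitones)
A triad on A# stacks thirds, so the chord tones use letter names A-C-E
Root: A#
Minor 3rd above A#: C#
Perfect 5th above A#: E#
Chord = A# C# E#


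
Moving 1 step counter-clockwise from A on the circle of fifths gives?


Working:
Each counter-clockwise step moves down a perfect 5th (= up a perfect 4th)
From A: A → D
= D


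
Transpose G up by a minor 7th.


Let's work it out.
minor 7th: 7 letter names, 10 semitones
Letter: G + 6 → F
Pitch: G + 10 semitones, spelled as an F → F
= F


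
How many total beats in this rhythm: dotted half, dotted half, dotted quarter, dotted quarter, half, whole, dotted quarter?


Solution.
Beat values:
  dotted half = 3 beats
  dotted half = 3 beats
  dotted quarter = 1.5 beats
  dotted quarter = 1.5 beats
  half = 2 beats
  whole = 4 beats
  dotted quarter = 1.5 beats
Sum = 3 + 3 + 1.5 + 1.5 + 2 + 4 + 1.5
= 16.5 beats


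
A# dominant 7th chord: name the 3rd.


Working:
Dominant 7th chord = root + major 3rd + perfect 5th + minor 7th
Seventh chords stack in thirds, so the letter names are A-C-E-G
Root: A#
Major 3rd above A#: C##
Perfect 5th above A#: E#
Minor 7th above A#: G#
The 3rd = C##


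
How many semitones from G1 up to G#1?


Let's work it out.
Absolute semitone position = octave×12 + chromatic position
G1: 1×12 + 7 = 19
G#1: 1×12 + 8 = 20
Difference = 20 - 19 = 1
= 1 semitone


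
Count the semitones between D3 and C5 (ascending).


Absolute semitone position = octave×12 + chromatic position
D3: 3×12 + 2 = 38
C5: 5×12 + 0 = 60
Difference = 60 - 38 = 22
= 22 semitones


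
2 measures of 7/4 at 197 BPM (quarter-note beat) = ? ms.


Working:
Quarter-note beat duration = 60000 / 197 ms
Beats per measure (7/4) = 7
One measure = 7 × 60000 / 197 = 420000 / 197 ms
2 measures = 2 × 420000 / 197 = 840000 / 197
= 4264.0 ms


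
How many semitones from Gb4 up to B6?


Working:
Absolute semitone position = octave×12 + chromatic position
Gb4: 4×12 + 6 = 54
B6: 6×12 + 11 = 83
Difference = 83 - 54 = 29
= 29 semitones


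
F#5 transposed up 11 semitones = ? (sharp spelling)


Reasoning:
F#5: chromatic position 6 in octave 5 → absolute = 5×12 + 6 = 66
Transpose up 11: 66 + 11 = 77
77 = 6×12 + 5 → F in octave 6
Result = F6


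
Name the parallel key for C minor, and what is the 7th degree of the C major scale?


Parallel keys share the same tonic but differ in mode
C minor → parallel is C major
C major scale: C D E F G A B
= C major; 7th degree = B


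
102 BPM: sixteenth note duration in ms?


Let's work it out.
One quarter-note beat = 60000 / BPM = 60000 / 102 ms
Sixteenth note = 1/4 × quarter note
Duration = 1/4 × 60000 / 102 = 15000 / 102
= 147.1 ms


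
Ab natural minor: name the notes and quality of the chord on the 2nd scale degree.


Ab natural minor scale: Ab Bb Cb Db Eb Fb Gb
Diatonic triad on degree 2 stacks scale notes 2, 4, 6: Bb Db Fb
Bb→Db = 3 semitones; Bb→Fb = 6 semitones → diminished triad
= Bb Db Fb (diminished)


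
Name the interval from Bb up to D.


Reasoning:
Letter names: B → D spans 3 letter names → a 3rd
Semitones: Bb → D = 4 half-steps
A 3rd of 4 semitones is a major 3rd
= major 3rd


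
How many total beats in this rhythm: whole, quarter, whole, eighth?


Solution.
Beat values:
  whole = 4 beats
  quarter = 1 beat
  whole = 4 beats
  eighth = 0.5 beats
Sum = 4 + 1 + 4 + 0.5
= 9.5 beats


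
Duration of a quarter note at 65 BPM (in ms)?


One quarter-note beat = 60000 / BPM = 60000 / 65 ms
Duration = 60000 / 65
= 923.1 ms


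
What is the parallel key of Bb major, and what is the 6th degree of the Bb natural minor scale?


Working:
Parallel keys share the same tonic but differ in mode
Bb major → parallel is Bb minor
Bb natural minor scale: Bb C Db Eb F Gb Ab
= Bb minor; 6th degree = Gb


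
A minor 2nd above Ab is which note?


Reasoning:
A 2nd spans 2 letter names, so from A we land on B
A minor 2nd = 1 semitone above Ab
Spell B at that pitch: Bbb
= Bbb


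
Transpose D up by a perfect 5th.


Working:
perfect 5th: 5 letter names, 7 semitones
Letter: D + 4 → A
Pitch: D + 7 semitones, spelled as an A → A
= A


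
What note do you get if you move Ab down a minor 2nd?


Step by step:
minor 2nd: 2 letter names, 1 semitones
Letter: A - 1 → G
Pitch: Ab - 1 semitones, spelled as a G → G
= G


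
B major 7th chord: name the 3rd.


Step by step:
Major 7th chord = root + major 3rd + perfect 5th + major 7th
Seventh chords stack in thirds, so the letter names are B-D-F-A
Root: B
Major 3rd above B: D#
Perfect 5th above B: F#
Major 7th above B: A#
The 3rd = D#


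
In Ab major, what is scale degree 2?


Step by step:
Major scale pattern: W-W-H-W-W-W-H (2-2-1-2-2-2-1 semitones)
Starting from Ab:
  Ab + 2 semitones → Bb
  Bb + 2 semitones → C
  C + 1 semitone → Db
  Db + 2 semitones → Eb
  Eb + 2 semitones → F
  F + 2 semitones → G
  G + 1 semitone → Ab
Scale: Ab Bb C Db Eb F G
Degree 2 = Bb


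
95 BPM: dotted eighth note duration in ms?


Reasoning:
One quarter-note beat = 60000 / BPM = 60000 / 95 ms
Dotted eighth note = 3/4 × quarter note
Duration = 3/4 × 60000 / 95 = 45000 / 95
= 473.7 ms


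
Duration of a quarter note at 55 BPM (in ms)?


Reasoning:
One quarter-note beat = 60000 / BPM = 60000 / 55 ms
Duration = 60000 / 55
= 1090.9 ms


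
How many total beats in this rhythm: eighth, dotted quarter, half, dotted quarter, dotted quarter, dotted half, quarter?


Let's work it out.
Beat values:
  eighth = 0.5 beats
  dotted quarter = 1.5 beats
  half = 2 beats
  dotted quarter = 1.5 beats
  dotted quarter = 1.5 beats
  dotted half = 3 beats
  quarter = 1 beat
Sum = 0.5 + 1.5 + 2 + 1.5 + 1.5 + 3 + 1
= 11 beats


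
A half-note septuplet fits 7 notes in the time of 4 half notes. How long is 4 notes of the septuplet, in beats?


Let's work it out.
Septuplet: 7 notes occupy the space of 4 half notes
Space = 4 × 2 = 8 beats
Each septuplet note = 8 / 7 = 8/7 beats
4 notes = 4 × 8/7 = 32/7
= 32/7 beats


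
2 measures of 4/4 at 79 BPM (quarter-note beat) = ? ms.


Step by step:
Quarter-note beat duration = 60000 / 79 ms
Beats per measure (4/4) = 4
One measure = 4 × 60000 / 79 = 240000 / 79 ms
2 measures = 2 × 240000 / 79 = 480000 / 79
= 6075.9 ms


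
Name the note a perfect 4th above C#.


Step by step:
A 4th spans 4 letter names, so from C we land on F
A perfect 4th = 5 semitones above C#
Spell F at that pitch: F#
= F#


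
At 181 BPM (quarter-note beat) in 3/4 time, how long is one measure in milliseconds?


Step by step:
Quarter-note beat duration = 60000 / 181 ms
Beats per measure (3/4) = 3
One measure = 3 × 60000 / 181 = 180000 / 181 ms
= 994.5 ms


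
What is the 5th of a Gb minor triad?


Minor triad = root + minor 3rd (3 semitones) + perfect 5th (7 semitones)
A triad on Gb stacks thirds, so the chord tones use letter names G-B-D
Root: Gb
Minor 3rd above Gb: Bbb
Perfect 5th above Gb: Db
The 5th = Db


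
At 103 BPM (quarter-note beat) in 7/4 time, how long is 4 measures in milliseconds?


Reasoning:
Quarter-note beat duration = 60000 / 103 ms
Beats per measure (7/4) = 7
One measure = 7 × 60000 / 103 = 420000 / 103 ms
4 measures = 4 × 420000 / 103 = 1680000 / 103
= 16310.7 ms


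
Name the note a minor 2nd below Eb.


Let's work it out.
A 2nd spans 2 letter names, so from E we land on D
A minor 2nd = 1 semitone below Eb
Spell D at that pitch: D
= D


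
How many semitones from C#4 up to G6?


Step by step:
Absolute semitone position = octave×12 + chromatic position
C#4: 4×12 + 1 = 49
G6: 6×12 + 7 = 79
Difference = 79 - 49 = 30
= 30 semitones


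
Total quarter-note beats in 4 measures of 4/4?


Reasoning:
Time signature 4/4: the bottom number 4 means the quarter note gets one count
The top number 4 means 4 quarter-note beats per measure
Total = 4 × 4 measures
= 16 quarter-note beats


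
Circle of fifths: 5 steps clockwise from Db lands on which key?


Each clockwise step on the circle of fifths moves up a perfect 5th
From Db: Db → Ab → Eb → Bb → F → C
= C


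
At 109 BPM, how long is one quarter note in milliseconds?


Working:
One quarter-note beat = 60000 / BPM = 60000 / 109 ms
Duration = 60000 / 109
= 550.5 ms


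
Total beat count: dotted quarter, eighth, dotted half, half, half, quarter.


Solution.
Beat values:
  dotted quarter = 1.5 beats
  eighth = 0.5 beats
  dotted half = 3 beats
  half = 2 beats
  half = 2 beats
  quarter = 1 beat
Sum = 1.5 + 0.5 + 3 + 2 + 2 + 1
= 10 beats


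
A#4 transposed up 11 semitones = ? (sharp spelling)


Let's work it out.
A#4: chromatic position 10 in octave 4 → absolute = 4×12 + 10 = 58
Transpose up 11: 58 + 11 = 69
69 = 5×12 + 9 → A in octave 5
Result = A5


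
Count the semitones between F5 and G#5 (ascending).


Working:
Absolute semitone position = octave×12 + chromatic position
F5: 5×12 + 5 = 65
G#5: 5×12 + 8 = 68
Difference = 68 - 65 = 3
= 3 semitones


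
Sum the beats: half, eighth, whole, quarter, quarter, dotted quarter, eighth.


Beat values:
  half = 2 beats
  eighth = 0.5 beats
  whole = 4 beats
  quarter = 1 beat
  quarter = 1 beat
  dotted quarter = 1.5 beats
  eighth = 0.5 beats
Sum = 2 + 0.5 + 4 + 1 + 1 + 1.5 + 0.5
= 10.5 beats


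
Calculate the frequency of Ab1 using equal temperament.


f = 440 × 2^(n/12) where n = semitones from A4
Ab1: -37 semitones from A4
f = 440 × 2^(-37/12)
f = 51.91 Hz


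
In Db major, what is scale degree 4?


Solution.
Major scale pattern: W-W-H-W-W-W-H (2-2-1-2-2-2-1 semitones)
Starting from Db:
  Db + 2 semitones → Eb
  Eb + 2 semitones → F
  F + 1 semitone → Gb
  Gb + 2 semitones → Ab
  Ab + 2 semitones → Bb
  Bb + 2 semitones → C
  C + 1 semitone → Db
Scale: Db Eb F Gb Ab Bb C
Degree 4 = Gb


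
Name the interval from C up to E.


Reasoning:
Letter names: C → E spans 3 letter names → a 3rd
Semitones: C → E = 4 half-steps
A 3rd of 4 semitones is a major 3rd
= major 3rd


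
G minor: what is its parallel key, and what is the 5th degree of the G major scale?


Working:
Parallel keys share the same tonic but differ in mode
G minor → parallel is G major
G major scale: G A B C D E F#
= G major; 5th degree = D


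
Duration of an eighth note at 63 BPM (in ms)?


Let's work it out.
One quarter-note beat = 60000 / BPM = 60000 / 63 ms
Eighth note = 1/2 × quarter note
Duration = 1/2 × 60000 / 63 = 30000 / 63
= 476.2 ms


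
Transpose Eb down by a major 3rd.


Working:
major 3rd: 3 letter names, 4 semitones
Letter: E - 2 → C
Pitch: Eb - 4 semitones, spelled as a C → Cb
= Cb


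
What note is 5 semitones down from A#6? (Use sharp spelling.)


Step by step:
A#6: chromatic position 10 in octave 6 → absolute = 6×12 + 10 = 82
Transpose down 5: 82 - 5 = 77
77 = 6×12 + 5 → F in octave 6
Result = F6


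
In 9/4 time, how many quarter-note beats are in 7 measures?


Step by step:
Time signature 9/4: the bottom number 4 means the quarter note gets one count
The top number 9 means 9 quarter-note beats per measure
Total = 9 × 7 measures
= 63 quarter-note beats


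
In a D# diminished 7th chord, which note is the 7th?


Working:
Diminished 7th chord = root + minor 3rd + diminished 5th + diminished 7th
Seventh chords stack in thirds, so the letter names are D-F-A-C
Root: D#
Minor 3rd above D#: F#
Diminished 5th above D#: A
Diminished 7th above D#: C
The 7th = C


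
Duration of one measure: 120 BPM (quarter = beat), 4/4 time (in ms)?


Reasoning:
Quarter-note beat duration = 60000 / 120 ms
Beats per measure (4/4) = 4
One measure = 4 × 60000 / 120 = 240000 / 120 ms
= 2000.0 ms


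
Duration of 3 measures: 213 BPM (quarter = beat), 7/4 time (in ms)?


Quarter-note beat duration = 60000 / 213 ms
Beats per measure (7/4) = 7
One measure = 7 × 60000 / 213 = 420000 / 213 ms
3 measures = 3 × 420000 / 213 = 1260000 / 213
= 5915.5 ms


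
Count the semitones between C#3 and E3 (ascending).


Absolute semitone position = octave×12 + chromatic position
C#3: 3×12 + 1 = 37
E3: 3×12 + 4 = 40
Difference = 40 - 37 = 3
= 3 semitones


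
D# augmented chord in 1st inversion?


Let's work it out.
Root position: D# F## A##
1st inversion: move root up an octave
Bass note: F##
Notes (bottom to top) = F## A## D#


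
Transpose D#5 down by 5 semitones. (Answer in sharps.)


D#5: chromatic position 3 in octave 5 → absolute = 5×12 + 3 = 63
Transpose down 5: 63 - 5 = 58
58 = 4×12 + 10 → A# in octave 4
Result = A#4


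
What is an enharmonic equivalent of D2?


Solution.
Enharmonic notes sound the same pitch but are spelled with different letter names
D and Ebb name the same pitch class
= Ebb2


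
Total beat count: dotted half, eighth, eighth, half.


Let's work it out.
Beat values:
  dotted half = 3 beats
  eighth = 0.5 beats
  eighth = 0.5 beats
  half = 2 beats
Sum = 3 + 0.5 + 0.5 + 2
= 6 beats


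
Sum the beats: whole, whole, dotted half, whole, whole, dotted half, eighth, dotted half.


Beat values:
  whole = 4 beats
  whole = 4 beats
  dotted half = 3 beats
  whole = 4 beats
  whole = 4 beats
  dotted half = 3 beats
  eighth = 0.5 beats
  dotted half = 3 beats
Sum = 4 + 4 + 3 + 4 + 4 + 3 + 0.5 + 3
= 25.5 beats
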